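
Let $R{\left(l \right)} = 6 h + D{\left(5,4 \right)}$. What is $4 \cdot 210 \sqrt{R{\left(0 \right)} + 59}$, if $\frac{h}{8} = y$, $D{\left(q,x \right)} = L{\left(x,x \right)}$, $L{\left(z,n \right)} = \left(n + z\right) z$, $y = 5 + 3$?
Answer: $4200 \sqrt{19} \approx 18307.0$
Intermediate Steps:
$y = 8$
$L{\left(z,n \right)} = z \left(n + z\right)$
$D{\left(q,x \right)} = 2 x^{2}$ ($D{\left(q,x \right)} = x \left(x + x\right) = x 2 x = 2 x^{2}$)
$h = 64$ ($h = 8 \cdot 8 = 64$)
$R{\left(l \right)} = 416$ ($R{\left(l \right)} = 6 \cdot 64 + 2 \cdot 4^{2} = 384 + 2 \cdot 16 = 384 + 32 = 416$)
$4 \cdot 210 \sqrt{R{\left(0 \right)} + 59} = 4 \cdot 210 \sqrt{416 + 59} = 840 \sqrt{475} = 840 \cdot 5 \sqrt{19} = 4200 \sqrt{19}$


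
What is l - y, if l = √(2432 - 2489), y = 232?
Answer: -232 + I*√57 ≈ -232.0 + 7.5498*I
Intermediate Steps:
l = I*√57 (l = √(-57) = I*√57 ≈ 7.5498*I)
l - y = I*√57 - 1*232 = I*√57 - 232 = -232 + I*√57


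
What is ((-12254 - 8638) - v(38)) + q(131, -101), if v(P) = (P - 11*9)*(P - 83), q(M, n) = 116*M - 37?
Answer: -8478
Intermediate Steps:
q(M, n) = -37 + 116*M
v(P) = (-99 + P)*(-83 + P) (v(P) = (P - 99)*(-83 + P) = (-99 + P)*(-83 + P))
((-12254 - 8638) - v(38)) + q(131, -101) = ((-12254 - 8638) - (8217 + 38² - 182*38)) + (-37 + 116*131) = (-20892 - (8217 + 1444 - 6916)) + (-37 + 15196) = (-20892 - 1*2745) + 15159 = (-20892 - 2745) + 15159 = -23637 + 15159 = -8478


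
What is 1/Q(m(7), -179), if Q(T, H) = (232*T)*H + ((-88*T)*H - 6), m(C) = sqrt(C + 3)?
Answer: 1/1107336954 - 716*sqrt(10)/184556159 ≈ -1.2267e-5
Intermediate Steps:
m(C) = sqrt(3 + C)
Q(T, H) = -6 + 144*H*T (Q(T, H) = 232*H*T + (-88*H*T - 6) = 232*H*T + (-6 - 88*H*T) = -6 + 144*H*T)
1/Q(m(7), -179) = 1/(-6 + 144*(-179)*sqrt(3 + 7)) = 1/(-6 + 144*(-179)*sqrt(10)) = 1/(-6 - 25776*sqrt(10))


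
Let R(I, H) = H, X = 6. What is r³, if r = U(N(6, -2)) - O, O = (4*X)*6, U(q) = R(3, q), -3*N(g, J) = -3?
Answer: -2924207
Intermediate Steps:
N(g, J) = 1 (N(g, J) = -⅓*(-3) = 1)
U(q) = q
O = 144 (O = (4*6)*6 = 24*6 = 144)
r = -143 (r = 1 - 1*144 = 1 - 144 = -143)
r³ = (-143)³ = -2924207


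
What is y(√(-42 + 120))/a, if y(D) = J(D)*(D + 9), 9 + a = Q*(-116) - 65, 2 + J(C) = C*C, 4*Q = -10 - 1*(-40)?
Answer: -171/236 - 19*√78/236 ≈ -1.4356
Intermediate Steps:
Q = 15/2 (Q = (-10 - 1*(-40))/4 = (-10 + 40)/4 = (¼)*30 = 15/2 ≈ 7.5000)
J(C) = -2 + C² (J(C) = -2 + C*C = -2 + C²)
a = -944 (a = -9 + ((15/2)*(-116) - 65) = -9 + (-870 - 65) = -9 - 935 = -944)
y(D) = (-2 + D²)*(9 + D) (y(D) = (-2 + D²)*(D + 9) = (-2 + D²)*(9 + D))
y(√(-42 + 120))/a = ((-2 + (√(-42 + 120))²)*(9 + √(-42 + 120)))/(-944) = ((-2 + (√78)²)*(9 + √78))*(-1/944) = ((-2 + 78)*(9 + √78))*(-1/944) = (76*(9 + √78))*(-1/944) = (684 + 76*√78)*(-1/944) = -171/236 - 19*√78/236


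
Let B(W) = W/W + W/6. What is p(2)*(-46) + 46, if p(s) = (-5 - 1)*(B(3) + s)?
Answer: 1012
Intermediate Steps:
B(W) = 1 + W/6 (B(W) = 1 + W*(⅙) = 1 + W/6)
p(s) = -9 - 6*s (p(s) = (-5 - 1)*((1 + (⅙)*3) + s) = -6*((1 + ½) + s) = -6*(3/2 + s) = -9 - 6*s)
p(2)*(-46) + 46 = (-9 - 6*2)*(-46) + 46 = (-9 - 12)*(-46) + 46 = -21*(-46) + 46 = 966 + 46 = 1012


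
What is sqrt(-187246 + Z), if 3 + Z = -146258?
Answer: I*sqrt(333507) ≈ 577.5*I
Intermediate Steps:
Z = -146261 (Z = -3 - 146258 = -146261)
sqrt(-187246 + Z) = sqrt(-187246 - 146261) = sqrt(-333507) = I*sqrt(333507)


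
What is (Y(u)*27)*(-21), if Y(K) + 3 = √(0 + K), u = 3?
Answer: 1701 - 567*√3 ≈ 718.93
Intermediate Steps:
Y(K) = -3 + √K (Y(K) = -3 + √(0 + K) = -3 + √K)
(Y(u)*27)*(-21) = ((-3 + √3)*27)*(-21) = (-81 + 27*√3)*(-21) = 1701 - 567*√3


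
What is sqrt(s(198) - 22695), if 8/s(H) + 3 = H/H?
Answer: I*sqrt(22699) ≈ 150.66*I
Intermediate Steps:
s(H) = -4 (s(H) = 8/(-3 + H/H) = 8/(-3 + 1) = 8/(-2) = 8*(-1/2) = -4)
sqrt(s(198) - 22695) = sqrt(-4 - 22695) = sqrt(-22699) = I*sqrt(22699)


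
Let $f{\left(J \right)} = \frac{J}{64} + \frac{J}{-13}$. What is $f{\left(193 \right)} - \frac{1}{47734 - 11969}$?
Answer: $- \frac{352035727}{29756480} \approx -11.831$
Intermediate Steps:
$f{\left(J \right)} = - \frac{51 J}{832}$ ($f{\left(J \right)} = J \frac{1}{64} + J \left(- \frac{1}{13}\right) = \frac{J}{64} - \frac{J}{13} = - \frac{51 J}{832}$)
$f{\left(193 \right)} - \frac{1}{47734 - 11969} = \left(- \frac{51}{832}\right) 193 - \frac{1}{47734 - 11969} = - \frac{9843}{832} - \frac{1}{35765} = - \frac{352035727}{29756480}$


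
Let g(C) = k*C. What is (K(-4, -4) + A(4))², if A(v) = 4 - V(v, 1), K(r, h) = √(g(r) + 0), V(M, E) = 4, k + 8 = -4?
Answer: 48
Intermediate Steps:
k = -12 (k = -8 - 4 = -12)
g(C) = -12*C
K(r, h) = 2*√3*√(-r) (K(r, h) = √(-12*r + 0) = √(-12*r) = 2*√3*√(-r))
A(v) = 0 (A(v) = 4 - 1*4 = 4 - 4 = 0)
(K(-4, -4) + A(4))² = (2*√3*√(-1*(-4)) + 0)² = (2*√3*√4 + 0)² = (2*√3*2 + 0)² = (4*√3 + 0)² = (4*√3)² = 48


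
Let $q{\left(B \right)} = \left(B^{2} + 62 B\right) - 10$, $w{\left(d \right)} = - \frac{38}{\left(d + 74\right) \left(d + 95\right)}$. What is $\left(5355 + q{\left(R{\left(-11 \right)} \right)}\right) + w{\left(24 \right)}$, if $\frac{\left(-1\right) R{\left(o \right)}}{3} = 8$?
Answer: $\frac{25848804}{5831} \approx 4433.0$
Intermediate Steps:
$R{\left(o \right)} = -24$ ($R{\left(o \right)} = \left(-3\right) 8 = -24$)
$w{\left(d \right)} = - \frac{38}{\left(74 + d\right) \left(95 + d\right)}$
$q{\left(B \right)} = -10 + B^{2} + 62 B$
$\left(5355 + q{\left(R{\left(-11 \right)} \right)}\right) + w{\left(24 \right)} = \left(5355 + \left(-10 + \left(-24\right)^{2} + 62 \left(-24\right)\right)\right) - \frac{38}{7030 + 24^{2} + 169 \cdot 24} = \left(5355 - 922\right) - \frac{38}{7030 + 576 + 4056} = \left(5355 - 922\right) - \frac{38}{11662} = 4433 - \frac{19}{5831} = \frac{25848804}{5831}$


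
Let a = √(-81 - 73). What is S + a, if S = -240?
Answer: -240 + I*√154 ≈ -240.0 + 12.41*I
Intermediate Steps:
a = I*√154 (a = √(-154) = I*√154 ≈ 12.41*I)
S + a = -240 + I*√154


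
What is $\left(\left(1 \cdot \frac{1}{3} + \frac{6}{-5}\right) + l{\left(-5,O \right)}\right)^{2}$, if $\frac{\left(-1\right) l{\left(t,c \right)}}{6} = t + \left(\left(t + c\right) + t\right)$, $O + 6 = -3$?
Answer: $\frac{4609609}{225} \approx 20487.0$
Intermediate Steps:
$O = -9$ ($O = -6 - 3 = -9$)
$l{\left(t,c \right)} = - 18 t - 6 c$ ($l{\left(t,c \right)} = - 6 \left(t + \left(\left(t + c\right) + t\right)\right) = - 6 \left(t + \left(\left(c + t\right) + t\right)\right) = - 6 \left(t + \left(c + 2 t\right)\right) = - 6 \left(c + 3 t\right) = - 18 t - 6 c$)
$\left(\left(1 \cdot \frac{1}{3} + \frac{6}{-5}\right) + l{\left(-5,O \right)}\right)^{2} = \left(\left(1 \cdot \frac{1}{3} + \frac{6}{-5}\right) - -144\right)^{2} = \left(\left(1 \cdot \frac{1}{3} + 6 \left(- \frac{1}{5}\right)\right) + \left(90 + 54\right)\right)^{2} = \left(\left(\frac{1}{3} - \frac{6}{5}\right) + 144\right)^{2} = \left(- \frac{13}{15} + 144\right)^{2} = \left(\frac{2147}{15}\right)^{2} = \frac{4609609}{225}$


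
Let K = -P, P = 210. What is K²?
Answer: 44100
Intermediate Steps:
K = -210 (K = -1*210 = -210)
K² = (-210)² = 44100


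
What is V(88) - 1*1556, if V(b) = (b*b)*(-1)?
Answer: -9300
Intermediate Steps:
V(b) = -b**2 (V(b) = b**2*(-1) = -b**2)
V(88) - 1*1556 = -1*88**2 - 1*1556 = -1*7744 - 1556 = -7744 - 1556 = -9300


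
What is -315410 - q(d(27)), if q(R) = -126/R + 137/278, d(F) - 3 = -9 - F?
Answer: -964536963/3058 ≈ -3.1541e+5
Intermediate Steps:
d(F) = -6 - F (d(F) = 3 + (-9 - F) = -6 - F)
q(R) = 137/278 - 126/R (q(R) = -126/R + 137*(1/278) = -126/R + 137/278 = 137/278 - 126/R)
-315410 - q(d(27)) = -315410 - (137/278 - 126/(-6 - 1*27)) = -315410 - (137/278 - 126/(-6 - 27)) = -315410 - (137/278 - 126/(-33)) = -315410 - (137/278 - 126*(-1/33)) = -315410 - (137/278 + 42/11) = -315410 - 1*13183/3058 = -315410 - 13183/3058 = -964536963/3058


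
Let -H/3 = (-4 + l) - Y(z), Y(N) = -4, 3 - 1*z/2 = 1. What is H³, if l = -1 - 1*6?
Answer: 9261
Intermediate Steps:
z = 4 (z = 6 - 2*1 = 6 - 2 = 4)
l = -7 (l = -1 - 6 = -7)
H = 21 (H = -3*((-4 - 7) - 1*(-4)) = -3*(-11 + 4) = -3*(-7) = 21)
H³ = 21³ = 9261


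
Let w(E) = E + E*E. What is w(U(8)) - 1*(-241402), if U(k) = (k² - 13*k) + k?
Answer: 242394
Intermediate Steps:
U(k) = k² - 12*k
w(E) = E + E²
w(U(8)) - 1*(-241402) = (8*(-12 + 8))*(1 + 8*(-12 + 8)) - 1*(-241402) = (8*(-4))*(1 + 8*(-4)) + 241402 = -32*(1 - 32) + 241402 = -32*(-31) + 241402 = 992 + 241402 = 242394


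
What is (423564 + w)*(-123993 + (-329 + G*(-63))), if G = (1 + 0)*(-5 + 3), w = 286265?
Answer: -88157922484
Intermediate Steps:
G = -2 (G = 1*(-2) = -2)
(423564 + w)*(-123993 + (-329 + G*(-63))) = (423564 + 286265)*(-123993 + (-329 - 2*(-63))) = 709829*(-123993 + (-329 + 126)) = 709829*(-123993 - 203) = 709829*(-124196) = -88157922484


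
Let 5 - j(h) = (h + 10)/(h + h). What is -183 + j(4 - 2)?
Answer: -181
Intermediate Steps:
j(h) = 5 - (10 + h)/(2*h) (j(h) = 5 - (h + 10)/(h + h) = 5 - (10 + h)/(2*h))
-183 + j(4 - 2) = -183 + (9/2 - 5/(4 - 2)) = -183 + (9/2 - 5/2) = -183 + 2 = -181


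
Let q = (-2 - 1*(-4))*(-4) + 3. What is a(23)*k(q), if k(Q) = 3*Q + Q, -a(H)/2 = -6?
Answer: -240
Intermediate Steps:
a(H) = 12 (a(H) = -2*(-6) = 12)
q = -5 (q = (-2 + 4)*(-4) + 3 = 2*(-4) + 3 = -8 + 3 = -5)
k(Q) = 4*Q
a(23)*k(q) = 12*(4*(-5)) = 12*(-20) = -240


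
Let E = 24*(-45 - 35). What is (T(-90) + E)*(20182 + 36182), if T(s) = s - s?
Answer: -108218880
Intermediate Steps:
T(s) = 0
E = -1920 (E = 24*(-80) = -1920)
(T(-90) + E)*(20182 + 36182) = (0 - 1920)*(20182 + 36182) = -1920*56364 = -108218880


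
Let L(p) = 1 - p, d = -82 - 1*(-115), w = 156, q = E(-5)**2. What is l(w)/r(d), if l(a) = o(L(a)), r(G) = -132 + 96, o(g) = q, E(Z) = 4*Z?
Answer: -100/9 ≈ -11.111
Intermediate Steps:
q = 400 (q = (4*(-5))**2 = (-20)**2 = 400)
d = 33 (d = -82 + 115 = 33)
o(g) = 400
r(G) = -36
l(a) = 400
l(w)/r(d) = 400/(-36) = 400*(-1/36) = -100/9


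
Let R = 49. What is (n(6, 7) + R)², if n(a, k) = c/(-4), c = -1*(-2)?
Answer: 9409/4 ≈ 2352.3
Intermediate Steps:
c = 2
n(a, k) = -½ (n(a, k) = 2/(-4) = 2*(-¼) = -½)
(n(6, 7) + R)² = (-½ + 49)² = (97/2)² = 9409/4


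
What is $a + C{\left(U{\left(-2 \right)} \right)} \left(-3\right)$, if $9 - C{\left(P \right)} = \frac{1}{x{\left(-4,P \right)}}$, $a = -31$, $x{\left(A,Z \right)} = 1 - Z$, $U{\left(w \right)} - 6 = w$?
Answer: $-59$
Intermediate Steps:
$U{\left(w \right)} = 6 + w$
$C{\left(P \right)} = 9 - \frac{1}{1 - P}$
$a + C{\left(U{\left(-2 \right)} \right)} \left(-3\right) = -31 + \frac{-8 + 9 \left(6 - 2\right)}{-1 + \left(6 - 2\right)} \left(-3\right) = -31 + \frac{-8 + 9 \cdot 4}{-1 + 4} \left(-3\right) = -31 + \frac{-8 + 36}{3} \left(-3\right) = -31 + \frac{1}{3} \cdot 28 \left(-3\right) = -31 + \frac{28}{3} \left(-3\right) = -31 - 28 = -59$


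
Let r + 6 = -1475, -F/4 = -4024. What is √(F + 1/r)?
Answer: 5*√1412173487/1481 ≈ 126.87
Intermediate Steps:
F = 16096 (F = -4*(-4024) = 16096)
r = -1481 (r = -6 - 1475 = -1481)
√(F + 1/r) = √(16096 + 1/(-1481)) = √(16096 - 1/1481) = √(23838175/1481) = 5*√1412173487/1481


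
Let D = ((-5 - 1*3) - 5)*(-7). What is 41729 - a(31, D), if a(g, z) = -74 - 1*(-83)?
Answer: 41720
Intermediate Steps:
D = 91 (D = ((-5 - 3) - 5)*(-7) = (-8 - 5)*(-7) = -13*(-7) = 91)
a(g, z) = 9 (a(g, z) = -74 + 83 = 9)
41729 - a(31, D) = 41729 - 1*9 = 41729 - 9 = 41720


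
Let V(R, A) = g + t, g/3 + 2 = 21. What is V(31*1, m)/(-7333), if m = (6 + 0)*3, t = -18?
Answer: -39/7333 ≈ -0.0053184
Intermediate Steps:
g = 57 (g = -6 + 3*21 = -6 + 63 = 57)
m = 18 (m = 6*3 = 18)
V(R, A) = 39 (V(R, A) = 57 - 18 = 39)
V(31*1, m)/(-7333) = 39/(-7333) = 39*(-1/7333) = -39/7333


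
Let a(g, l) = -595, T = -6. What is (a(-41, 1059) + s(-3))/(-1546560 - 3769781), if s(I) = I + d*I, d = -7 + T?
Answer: 559/5316341 ≈ 0.00010515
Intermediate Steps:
d = -13 (d = -7 - 6 = -13)
s(I) = -12*I (s(I) = I - 13*I = -12*I)
(a(-41, 1059) + s(-3))/(-1546560 - 3769781) = (-595 - 12*(-3))/(-1546560 - 3769781) = (-595 + 36)/(-5316341) = -559*(-1/5316341) = 559/5316341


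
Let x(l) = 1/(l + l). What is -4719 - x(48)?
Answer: -453025/96 ≈ -4719.0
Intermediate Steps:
x(l) = 1/(2*l)
-4719 - x(48) = -4719 - 1/(2*48) = -4719 - 1*1/96 = -4719 - 1/96 = -453025/96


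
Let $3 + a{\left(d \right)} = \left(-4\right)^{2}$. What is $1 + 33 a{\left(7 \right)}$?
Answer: $430$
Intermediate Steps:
$a{\left(d \right)} = 13$ ($a{\left(d \right)} = -3 + \left(-4\right)^{2} = -3 + 16 = 13$)
$1 + 33 a{\left(7 \right)} = 1 + 33 \cdot 13 = 1 + 429 = 430$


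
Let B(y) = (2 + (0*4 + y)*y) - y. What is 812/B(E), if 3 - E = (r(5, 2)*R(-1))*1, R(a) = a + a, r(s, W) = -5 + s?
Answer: 203/2 ≈ 101.50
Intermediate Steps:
R(a) = 2*a
E = 3 (E = 3 - (-5 + 5)*(2*(-1)) = 3 - 0*(-2) = 3 - 0 = 3 - 1*0 = 3 + 0 = 3)
B(y) = 2 + y² - y (B(y) = (2 + (0 + y)*y) - y = (2 + y*y) - y = (2 + y²) - y = 2 + y² - y)
812/B(E) = 812/(2 + 3² - 1*3) = 812/(2 + 9 - 3) = 812/8 = 812*(⅛) = 203/2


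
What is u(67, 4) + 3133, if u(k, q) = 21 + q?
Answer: 3158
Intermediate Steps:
u(67, 4) + 3133 = (21 + 4) + 3133 = 25 + 3133 = 3158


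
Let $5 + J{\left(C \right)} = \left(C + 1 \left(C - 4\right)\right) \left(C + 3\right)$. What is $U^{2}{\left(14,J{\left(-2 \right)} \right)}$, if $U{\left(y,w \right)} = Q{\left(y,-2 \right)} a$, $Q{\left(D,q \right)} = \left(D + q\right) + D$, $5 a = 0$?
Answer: $0$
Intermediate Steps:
$a = 0$ ($a = \frac{1}{5} \cdot 0 = 0$)
$Q{\left(D,q \right)} = q + 2 D$
$J{\left(C \right)} = -5 + \left(-4 + 2 C\right) \left(3 + C\right)$ ($J{\left(C \right)} = -5 + \left(C + 1 \left(C - 4\right)\right) \left(C + 3\right) = -5 + \left(C + 1 \left(-4 + C\right)\right) \left(3 + C\right) = -5 + \left(C + \left(-4 + C\right)\right) \left(3 + C\right) = -5 + \left(-4 + 2 C\right) \left(3 + C\right)$)
$U{\left(y,w \right)} = 0$ ($U{\left(y,w \right)} = \left(-2 + 2 y\right) 0 = 0$)
$U^{2}{\left(14,J{\left(-2 \right)} \right)} = 0^{2} = 0$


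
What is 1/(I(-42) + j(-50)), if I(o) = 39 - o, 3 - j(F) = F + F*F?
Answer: -1/2366 ≈ -0.00042265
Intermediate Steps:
j(F) = 3 - F - F² (j(F) = 3 - (F + F*F) = 3 - (F + F²) = 3 + (-F - F²) = 3 - F - F²)
1/(I(-42) + j(-50)) = 1/((39 - 1*(-42)) + (3 - 1*(-50) - 1*(-50)²)) = 1/((39 + 42) + (3 + 50 - 1*2500)) = 1/(81 + (3 + 50 - 2500)) = 1/(81 - 2447) = 1/(-2366) = -1/2366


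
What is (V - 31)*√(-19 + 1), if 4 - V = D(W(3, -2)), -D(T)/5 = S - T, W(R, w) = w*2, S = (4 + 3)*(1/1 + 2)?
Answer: 294*I*√2 ≈ 415.78*I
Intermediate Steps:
S = 21 (S = 7*(1 + 2) = 7*3 = 21)
W(R, w) = 2*w
D(T) = -105 + 5*T (D(T) = -5*(21 - T) = -105 + 5*T)
V = 129 (V = 4 - (-105 + 5*(2*(-2))) = 4 - (-105 + 5*(-4)) = 4 - (-105 - 20) = 4 - 1*(-125) = 4 + 125 = 129)
(V - 31)*√(-19 + 1) = (129 - 31)*√(-19 + 1) = 98*√(-18) = 98*(3*I*√2) = 294*I*√2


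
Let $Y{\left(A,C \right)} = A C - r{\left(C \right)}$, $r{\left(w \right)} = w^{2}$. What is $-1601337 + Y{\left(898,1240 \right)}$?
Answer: $-2025417$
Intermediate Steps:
$Y{\left(A,C \right)} = - C^{2} + A C$ ($Y{\left(A,C \right)} = A C - C^{2} = - C^{2} + A C$)
$-1601337 + Y{\left(898,1240 \right)} = -1601337 + 1240 \left(898 - 1240\right) = -1601337 + 1240 \left(-342\right) = -1601337 - 424080 = -2025417$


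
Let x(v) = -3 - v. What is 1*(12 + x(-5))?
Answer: 14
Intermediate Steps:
1*(12 + x(-5)) = 1*(12 + (-3 - 1*(-5))) = 1*(12 + (-3 + 5)) = 1*(12 + 2) = 1*14 = 14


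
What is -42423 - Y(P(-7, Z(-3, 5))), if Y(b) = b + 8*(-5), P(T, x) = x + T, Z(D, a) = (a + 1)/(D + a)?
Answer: -42379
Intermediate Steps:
Z(D, a) = (1 + a)/(D + a)
P(T, x) = T + x
Y(b) = -40 + b (Y(b) = b - 40 = -40 + b)
-42423 - Y(P(-7, Z(-3, 5))) = -42423 - (-40 + (-7 + (1 + 5)/(-3 + 5))) = -42423 - (-40 + (-7 + 6/2)) = -42423 - (-40 + (-7 + (½)*6)) = -42423 - (-40 + (-7 + 3)) = -42423 - (-40 - 4) = -42423 - 1*(-44) = -42423 + 44 = -42379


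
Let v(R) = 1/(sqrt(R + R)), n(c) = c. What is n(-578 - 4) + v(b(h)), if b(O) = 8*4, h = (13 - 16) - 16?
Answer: -4655/8 ≈ -581.88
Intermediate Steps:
h = -19 (h = -3 - 16 = -19)
b(O) = 32
v(R) = sqrt(2)/(2*sqrt(R)) (v(R) = 1/(sqrt(2*R)) = 1/(sqrt(2)*sqrt(R)) = sqrt(2)/(2*sqrt(R)))
n(-578 - 4) + v(b(h)) = (-578 - 4) + sqrt(2)/(2*sqrt(32)) = -582 + sqrt(2)*(sqrt(2)/8)/2 = -582 + 1/8 = -4655/8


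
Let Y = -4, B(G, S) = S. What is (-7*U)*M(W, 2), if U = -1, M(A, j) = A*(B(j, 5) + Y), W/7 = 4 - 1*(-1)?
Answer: 245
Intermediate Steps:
W = 35 (W = 7*(4 - 1*(-1)) = 7*(4 + 1) = 7*5 = 35)
M(A, j) = A (M(A, j) = A*(5 - 4) = A*1 = A)
(-7*U)*M(W, 2) = -7*(-1)*35 = 7*35 = 245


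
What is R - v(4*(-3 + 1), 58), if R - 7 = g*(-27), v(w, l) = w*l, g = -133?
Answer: 4062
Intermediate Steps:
v(w, l) = l*w
R = 3598 (R = 7 - 133*(-27) = 7 + 3591 = 3598)
R - v(4*(-3 + 1), 58) = 3598 - 58*4*(-3 + 1) = 3598 - 58*4*(-2) = 3598 - 58*(-8) = 3598 - 1*(-464) = 3598 + 464 = 4062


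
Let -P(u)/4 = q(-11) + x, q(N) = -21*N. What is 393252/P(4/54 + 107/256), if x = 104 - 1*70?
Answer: -98313/265 ≈ -370.99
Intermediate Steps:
x = 34 (x = 104 - 70 = 34)
P(u) = -1060 (P(u) = -4*(-21*(-11) + 34) = -4*(231 + 34) = -4*265 = -1060)
393252/P(4/54 + 107/256) = 393252/(-1060) = 393252*(-1/1060) = -98313/265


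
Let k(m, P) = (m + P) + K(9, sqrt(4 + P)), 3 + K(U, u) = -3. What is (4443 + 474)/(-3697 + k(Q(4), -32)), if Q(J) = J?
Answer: -4917/3731 ≈ -1.3179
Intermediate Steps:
K(U, u) = -6 (K(U, u) = -3 - 3 = -6)
k(m, P) = -6 + P + m (k(m, P) = (m + P) - 6 = (P + m) - 6 = -6 + P + m)
(4443 + 474)/(-3697 + k(Q(4), -32)) = (4443 + 474)/(-3697 + (-6 - 32 + 4)) = 4917/(-3697 - 34) = 4917/(-3731) = 4917*(-1/3731) = -4917/3731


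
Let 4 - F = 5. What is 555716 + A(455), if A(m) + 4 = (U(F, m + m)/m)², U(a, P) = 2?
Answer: 115046276804/207025 ≈ 5.5571e+5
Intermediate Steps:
F = -1 (F = 4 - 1*5 = 4 - 5 = -1)
A(m) = -4 + 4/m² (A(m) = -4 + (2/m)² = -4 + 4/m²)
555716 + A(455) = 555716 + (-4 + 4/455²) = 555716 + (-4 + 4*(1/207025)) = 555716 + (-4 + 4/207025) = 555716 - 828096/207025 = 115046276804/207025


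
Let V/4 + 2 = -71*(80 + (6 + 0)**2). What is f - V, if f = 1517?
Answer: 34469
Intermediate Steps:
V = -32952 (V = -8 + 4*(-71*(80 + (6 + 0)**2)) = -8 + 4*(-71*(80 + 6**2)) = -8 + 4*(-71*(80 + 36)) = -8 + 4*(-71*116) = -8 + 4*(-8236) = -8 - 32944 = -32952)
f - V = 1517 - 1*(-32952) = 1517 + 32952 = 34469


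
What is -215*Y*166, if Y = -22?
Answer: 785180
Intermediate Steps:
-215*Y*166 = -215*(-22)*166 = 4730*166 = 785180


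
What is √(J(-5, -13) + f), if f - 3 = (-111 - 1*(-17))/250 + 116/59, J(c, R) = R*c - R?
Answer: 3*√19965010/1475 ≈ 9.0879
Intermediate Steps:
J(c, R) = -R + R*c
f = 33852/7375 (f = 3 + ((-111 - 1*(-17))/250 + 116/59) = 3 + ((-111 + 17)*(1/250) + 116*(1/59)) = 3 + (-94*1/250 + 116/59) = 3 + (-47/125 + 116/59) = 3 + 11727/7375 = 33852/7375 ≈ 4.5901)
√(J(-5, -13) + f) = √(-13*(-1 - 5) + 33852/7375) = √(-13*(-6) + 33852/7375) = √(78 + 33852/7375) = √(609102/7375) = 3*√19965010/1475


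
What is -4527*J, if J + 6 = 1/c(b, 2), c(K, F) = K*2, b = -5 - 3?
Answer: 439119/16 ≈ 27445.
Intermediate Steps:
b = -8
c(K, F) = 2*K
J = -97/16 (J = -6 + 1/(2*(-8)) = -6 + 1/(-16) = -6 - 1/16 = -97/16 ≈ -6.0625)
-4527*J = -4527*(-97/16) = 439119/16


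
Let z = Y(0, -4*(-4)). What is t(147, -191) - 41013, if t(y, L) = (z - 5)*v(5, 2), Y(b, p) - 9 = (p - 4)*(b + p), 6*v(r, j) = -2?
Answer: -123235/3 ≈ -41078.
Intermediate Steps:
v(r, j) = -1/3 (v(r, j) = (1/6)*(-2) = -1/3)
Y(b, p) = 9 + (-4 + p)*(b + p) (Y(b, p) = 9 + (p - 4)*(b + p) = 9 + (-4 + p)*(b + p))
z = 201 (z = 9 + (-4*(-4))**2 - 4*0 - (-16)*(-4) + 0*(-4*(-4)) = 9 + 16**2 + 0 - 4*16 + 0*16 = 9 + 256 + 0 - 64 + 0 = 201)
t(y, L) = -196/3 (t(y, L) = (201 - 5)*(-1/3) = 196*(-1/3) = -196/3)
t(147, -191) - 41013 = -196/3 - 41013 = -123235/3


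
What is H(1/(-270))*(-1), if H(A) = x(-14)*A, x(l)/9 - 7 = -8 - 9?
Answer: -⅓ ≈ -0.33333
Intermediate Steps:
x(l) = -90 (x(l) = 63 + 9*(-8 - 9) = 63 + 9*(-17) = 63 - 153 = -90)
H(A) = -90*A
H(1/(-270))*(-1) = -90/(-270)*(-1) = -90*(-1/270)*(-1) = (⅓)*(-1) = -⅓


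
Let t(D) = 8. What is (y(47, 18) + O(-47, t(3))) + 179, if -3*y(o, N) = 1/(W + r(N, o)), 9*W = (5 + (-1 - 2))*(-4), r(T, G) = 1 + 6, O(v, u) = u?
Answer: 10282/55 ≈ 186.95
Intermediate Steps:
r(T, G) = 7
W = -8/9 (W = ((5 + (-1 - 2))*(-4))/9 = ((5 - 3)*(-4))/9 = (2*(-4))/9 = (⅑)*(-8) = -8/9 ≈ -0.88889)
y(o, N) = -3/55 (y(o, N) = -1/(3*(-8/9 + 7)) = -1/(3*55/9) = -⅓*9/55 = -3/55)
(y(47, 18) + O(-47, t(3))) + 179 = (-3/55 + 8) + 179 = 437/55 + 179 = 10282/55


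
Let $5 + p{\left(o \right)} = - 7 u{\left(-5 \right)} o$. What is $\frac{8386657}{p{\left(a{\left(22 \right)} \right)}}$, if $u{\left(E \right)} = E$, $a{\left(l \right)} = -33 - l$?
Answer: $- \frac{8386657}{1930} \approx -4345.4$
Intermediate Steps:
$p{\left(o \right)} = -5 + 35 o$ ($p{\left(o \right)} = -5 + \left(-7\right) \left(-5\right) o = -5 + 35 o$)
$\frac{8386657}{p{\left(a{\left(22 \right)} \right)}} = \frac{8386657}{-5 + 35 \left(-33 - 22\right)} = \frac{8386657}{-5 + 35 \left(-55\right)} = \frac{8386657}{-5 - 1925} = \frac{8386657}{-1930} = 8386657 \left(- \frac{1}{1930}\right) = - \frac{8386657}{1930}$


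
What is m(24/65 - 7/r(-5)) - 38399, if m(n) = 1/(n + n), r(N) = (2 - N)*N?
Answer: -2841461/74 ≈ -38398.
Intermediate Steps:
r(N) = N*(2 - N)
m(n) = 1/(2*n)
m(24/65 - 7/r(-5)) - 38399 = 1/(2*(24/65 - 7*(-1/(5*(2 - 1*(-5)))))) - 38399 = 1/(2*(24*(1/65) - 7*(-1/(5*(2 + 5))))) - 38399 = 1/(2*(24/65 - 7/((-5*7)))) - 38399 = 1/(2*(24/65 - 7/(-35))) - 38399 = 1/(2*(24/65 - 7*(-1/35))) - 38399 = 1/(2*(24/65 + ⅕)) - 38399 = 1/(2*(37/65)) - 38399 = (½)*(65/37) - 38399 = 65/74 - 38399 = -2841461/74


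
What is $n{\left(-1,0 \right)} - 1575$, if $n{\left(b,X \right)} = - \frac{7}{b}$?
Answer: $-1568$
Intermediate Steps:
$n{\left(-1,0 \right)} - 1575 = - \frac{7}{-1} - 1575 = \left(-7\right) \left(-1\right) - 1575 = 7 - 1575 = -1568$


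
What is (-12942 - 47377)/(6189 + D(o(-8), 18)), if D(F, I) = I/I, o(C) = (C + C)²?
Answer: -60319/6190 ≈ -9.7446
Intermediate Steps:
o(C) = 4*C² (o(C) = (2*C)² = 4*C²)
D(F, I) = 1
(-12942 - 47377)/(6189 + D(o(-8), 18)) = (-12942 - 47377)/(6189 + 1) = -60319/6190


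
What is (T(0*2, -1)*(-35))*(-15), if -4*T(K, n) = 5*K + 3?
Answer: -1575/4 ≈ -393.75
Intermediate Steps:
T(K, n) = -¾ - 5*K/4 (T(K, n) = -(5*K + 3)/4 = -(3 + 5*K)/4 = -¾ - 5*K/4)
(T(0*2, -1)*(-35))*(-15) = ((-¾ - 0*2)*(-35))*(-15) = ((-¾ - 5/4*0)*(-35))*(-15) = ((-¾ + 0)*(-35))*(-15) = -¾*(-35)*(-15) = (105/4)*(-15) = -1575/4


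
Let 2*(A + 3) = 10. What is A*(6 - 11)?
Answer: -10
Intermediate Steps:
A = 2 (A = -3 + (½)*10 = -3 + 5 = 2)
A*(6 - 11) = 2*(6 - 11) = 2*(-5) = -10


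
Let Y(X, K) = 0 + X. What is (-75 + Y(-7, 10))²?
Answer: 6724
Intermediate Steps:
Y(X, K) = X
(-75 + Y(-7, 10))² = (-75 - 7)² = (-82)² = 6724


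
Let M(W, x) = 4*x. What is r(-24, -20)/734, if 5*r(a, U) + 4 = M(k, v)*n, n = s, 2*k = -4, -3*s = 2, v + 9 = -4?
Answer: 46/5505 ≈ 0.0083560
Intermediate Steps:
v = -13 (v = -9 - 4 = -13)
s = -⅔ (s = -⅓*2 = -⅔ ≈ -0.66667)
k = -2 (k = (½)*(-4) = -2)
n = -⅔ ≈ -0.66667
r(a, U) = 92/15 (r(a, U) = -⅘ + ((4*(-13))*(-⅔))/5 = -⅘ + (-52*(-⅔))/5 = -⅘ + (⅕)*(104/3) = -⅘ + 104/15 = 92/15)
r(-24, -20)/734 = (92/15)/734 = (92/15)*(1/734) = 46/5505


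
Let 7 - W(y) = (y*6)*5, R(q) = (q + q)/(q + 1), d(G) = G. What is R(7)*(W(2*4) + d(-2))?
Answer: -1645/4 ≈ -411.25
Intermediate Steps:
R(q) = 2*q/(1 + q) (R(q) = (2*q)/(1 + q) = 2*q/(1 + q))
W(y) = 7 - 30*y (W(y) = 7 - y*6*5 = 7 - 6*y*5 = 7 - 30*y)
R(7)*(W(2*4) + d(-2)) = (2*7/(1 + 7))*((7 - 60*4) - 2) = (2*7/8)*((7 - 30*8) - 2) = (2*7*(⅛))*((7 - 240) - 2) = 7*(-233 - 2)/4 = (7/4)*(-235) = -1645/4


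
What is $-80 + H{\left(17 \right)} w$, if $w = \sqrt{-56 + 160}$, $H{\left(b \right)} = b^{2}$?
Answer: $-80 + 578 \sqrt{26} \approx 2867.2$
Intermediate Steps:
$w = 2 \sqrt{26}$ ($w = \sqrt{104} = 2 \sqrt{26} \approx 10.198$)
$-80 + H{\left(17 \right)} w = -80 + 17^{2} \cdot 2 \sqrt{26} = -80 + 289 \cdot 2 \sqrt{26} = -80 + 578 \sqrt{26}$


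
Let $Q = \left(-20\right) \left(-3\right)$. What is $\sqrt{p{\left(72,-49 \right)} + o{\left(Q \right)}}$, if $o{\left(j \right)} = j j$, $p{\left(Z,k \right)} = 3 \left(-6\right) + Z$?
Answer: $3 \sqrt{406} \approx 60.448$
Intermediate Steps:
$p{\left(Z,k \right)} = -18 + Z$
$Q = 60$
$o{\left(j \right)} = j^{2}$
$\sqrt{p{\left(72,-49 \right)} + o{\left(Q \right)}} = \sqrt{\left(-18 + 72\right) + 60^{2}} = \sqrt{54 + 3600} = \sqrt{3654} = 3 \sqrt{406}$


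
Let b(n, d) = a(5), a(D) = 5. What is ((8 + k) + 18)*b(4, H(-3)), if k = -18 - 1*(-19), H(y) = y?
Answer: 135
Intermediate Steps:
k = 1 (k = -18 + 19 = 1)
b(n, d) = 5
((8 + k) + 18)*b(4, H(-3)) = ((8 + 1) + 18)*5 = (9 + 18)*5 = 27*5 = 135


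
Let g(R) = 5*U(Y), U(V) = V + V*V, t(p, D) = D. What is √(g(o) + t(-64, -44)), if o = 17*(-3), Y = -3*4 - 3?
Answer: √1006 ≈ 31.717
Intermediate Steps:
Y = -15 (Y = -12 - 3 = -15)
U(V) = V + V²
o = -51
g(R) = 1050 (g(R) = 5*(-15*(1 - 15)) = 5*(-15*(-14)) = 5*210 = 1050)
√(g(o) + t(-64, -44)) = √(1050 - 44) = √1006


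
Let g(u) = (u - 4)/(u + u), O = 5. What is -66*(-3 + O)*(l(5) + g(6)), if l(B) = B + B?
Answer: -1342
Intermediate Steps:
g(u) = (-4 + u)/(2*u) (g(u) = (-4 + u)/((2*u)) = (-4 + u)*(1/(2*u)) = (-4 + u)/(2*u))
l(B) = 2*B
-66*(-3 + O)*(l(5) + g(6)) = -66*(-3 + 5)*(2*5 + (½)*(-4 + 6)/6) = -132*(10 + (½)*(⅙)*2) = -132*(10 + ⅙) = -132*61/6 = -66*61/3 = -1342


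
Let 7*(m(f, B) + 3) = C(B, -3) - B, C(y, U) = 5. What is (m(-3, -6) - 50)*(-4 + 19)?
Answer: -5400/7 ≈ -771.43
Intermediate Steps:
m(f, B) = -16/7 - B/7 (m(f, B) = -3 + (5 - B)/7 = -3 + (5/7 - B/7) = -16/7 - B/7)
(m(-3, -6) - 50)*(-4 + 19) = ((-16/7 - ⅐*(-6)) - 50)*(-4 + 19) = ((-16/7 + 6/7) - 50)*15 = (-10/7 - 50)*15 = -360/7*15 = -5400/7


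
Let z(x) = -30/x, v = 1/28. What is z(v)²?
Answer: 705600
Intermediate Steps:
v = 1/28 ≈ 0.035714
z(v)² = (-30/1/28)² = (-30*28)² = (-840)² = 705600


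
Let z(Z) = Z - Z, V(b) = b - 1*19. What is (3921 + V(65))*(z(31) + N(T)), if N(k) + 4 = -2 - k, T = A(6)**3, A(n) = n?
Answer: -880674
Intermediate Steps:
V(b) = -19 + b (V(b) = b - 19 = -19 + b)
T = 216 (T = 6**3 = 216)
z(Z) = 0
N(k) = -6 - k (N(k) = -4 + (-2 - k) = -6 - k)
(3921 + V(65))*(z(31) + N(T)) = (3921 + (-19 + 65))*(0 + (-6 - 1*216)) = (3921 + 46)*(0 + (-6 - 216)) = 3967*(0 - 222) = 3967*(-222) = -880674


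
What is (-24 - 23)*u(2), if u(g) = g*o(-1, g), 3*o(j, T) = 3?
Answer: -94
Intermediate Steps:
o(j, T) = 1 (o(j, T) = (⅓)*3 = 1)
u(g) = g (u(g) = g*1 = g)
(-24 - 23)*u(2) = (-24 - 23)*2 = -47*2 = -94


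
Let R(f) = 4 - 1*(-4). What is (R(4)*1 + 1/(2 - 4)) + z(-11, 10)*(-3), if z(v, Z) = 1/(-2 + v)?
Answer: 201/26 ≈ 7.7308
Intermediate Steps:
R(f) = 8 (R(f) = 4 + 4 = 8)
(R(4)*1 + 1/(2 - 4)) + z(-11, 10)*(-3) = (8*1 + 1/(2 - 4)) - 3/(-2 - 11) = (8 + 1/(-2)) - 3/(-13) = (8 - 1/2) - 1/13*(-3) = 15/2 + 3/13 = 201/26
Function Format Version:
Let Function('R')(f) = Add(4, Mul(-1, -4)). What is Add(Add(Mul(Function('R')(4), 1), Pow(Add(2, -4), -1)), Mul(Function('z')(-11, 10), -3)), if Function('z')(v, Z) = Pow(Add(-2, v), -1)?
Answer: Rational(201, 26) ≈ 7.7308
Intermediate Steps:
Function('R')(f) = 8 (Function('R')(f) = Add(4, 4) = 8)
Add(Add(Mul(Function('R')(4), 1), Pow(Add(2, -4), -1)), Mul(Function('z')(-11, 10), -3)) = Add(Add(Mul(8, 1), Pow(Add(2, -4), -1)), Mul(Pow(Add(-2, -11), -1), -3)) = Add(Add(8, Pow(-2, -1)), Mul(Pow(-13, -1), -3)) = Add(Add(8, Rational(-1, 2)), Mul(Rational(-1, 13), -3)) = Add(Rational(15, 2), Rational(3, 13)) = Rational(201, 26)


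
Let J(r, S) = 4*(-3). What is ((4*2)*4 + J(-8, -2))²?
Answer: 400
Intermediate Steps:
J(r, S) = -12
((4*2)*4 + J(-8, -2))² = ((4*2)*4 - 12)² = (8*4 - 12)² = (32 - 12)² = 20² = 400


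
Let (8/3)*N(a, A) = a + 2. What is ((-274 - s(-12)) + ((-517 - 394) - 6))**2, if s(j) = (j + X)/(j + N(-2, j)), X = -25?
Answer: 205320241/144 ≈ 1.4258e+6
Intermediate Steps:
N(a, A) = 3/4 + 3*a/8 (N(a, A) = 3*(a + 2)/8 = 3*(2 + a)/8 = 3/4 + 3*a/8)
s(j) = (-25 + j)/j (s(j) = (j - 25)/(j + (3/4 + (3/8)*(-2))) = (-25 + j)/(j + (3/4 - 3/4)) = (-25 + j)/(j + 0) = (-25 + j)/j)
((-274 - s(-12)) + ((-517 - 394) - 6))**2 = ((-274 - (-25 - 12)/(-12)) + ((-517 - 394) - 6))**2 = ((-274 - (-1)*(-37)/12) + (-911 - 6))**2 = ((-274 - 1*37/12) - 917)**2 = ((-274 - 37/12) - 917)**2 = (-3325/12 - 917)**2 = (-14329/12)**2 = 205320241/144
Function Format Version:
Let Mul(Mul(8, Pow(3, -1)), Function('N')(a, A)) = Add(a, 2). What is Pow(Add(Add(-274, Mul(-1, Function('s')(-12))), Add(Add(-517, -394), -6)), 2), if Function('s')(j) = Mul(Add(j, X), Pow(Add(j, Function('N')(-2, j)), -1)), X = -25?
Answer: Rational(205320241, 144) ≈ 1.4258e+6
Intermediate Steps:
Function('N')(a, A) = Add(Rational(3, 4), Mul(Rational(3, 8), a)) (Function('N')(a, A) = Mul(Rational(3, 8), Add(a, 2)) = Mul(Rational(3, 8), Add(2, a)) = Add(Rational(3, 4), Mul(Rational(3, 8), a)))
Function('s')(j) = Mul(Pow(j, -1), Add(-25, j)) (Function('s')(j) = Mul(Add(j, -25), Pow(Add(j, Add(Rational(3, 4), Mul(Rational(3, 8), -2))), -1)) = Mul(Add(-25, j), Pow(Add(j, Add(Rational(3, 4), Rational(-3, 4))), -1)) = Mul(Add(-25, j), Pow(Add(j, 0), -1)) = Mul(Add(-25, j), Pow(j, -1)) = Mul(Pow(j, -1), Add(-25, j)))
Pow(Add(Add(-274, Mul(-1, Function('s')(-12))), Add(Add(-517, -394), -6)), 2) = Pow(Add(Add(-274, Mul(-1, Mul(Pow(-12, -1), Add(-25, -12)))), Add(Add(-517, -394), -6)), 2) = Pow(Add(Add(-274, Mul(-1, Mul(Rational(-1, 12), -37))), Add(-911, -6)), 2) = Pow(Add(Add(-274, Mul(-1, Rational(37, 12))), -917), 2) = Pow(Add(Add(-274, Rational(-37, 12)), -917), 2) = Pow(Add(Rational(-3325, 12), -917), 2) = Pow(Rational(-14329, 12), 2) = Rational(205320241, 144)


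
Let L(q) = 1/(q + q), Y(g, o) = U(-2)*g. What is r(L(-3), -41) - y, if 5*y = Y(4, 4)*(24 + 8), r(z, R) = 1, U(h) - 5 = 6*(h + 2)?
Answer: -127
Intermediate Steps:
U(h) = 17 + 6*h (U(h) = 5 + 6*(h + 2) = 5 + 6*(2 + h) = 5 + (12 + 6*h) = 17 + 6*h)
Y(g, o) = 5*g (Y(g, o) = (17 + 6*(-2))*g = (17 - 12)*g = 5*g)
L(q) = 1/(2*q)
y = 128 (y = ((5*4)*(24 + 8))/5 = (20*32)/5 = (⅕)*640 = 128)
r(L(-3), -41) - y = 1 - 1*128 = 1 - 128 = -127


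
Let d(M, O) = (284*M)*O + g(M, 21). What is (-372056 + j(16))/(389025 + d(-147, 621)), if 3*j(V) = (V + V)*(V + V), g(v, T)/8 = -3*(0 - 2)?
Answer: 1115144/76609305 ≈ 0.014556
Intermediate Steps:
g(v, T) = 48 (g(v, T) = 8*(-3*(0 - 2)) = 8*(-3*(-2)) = 8*6 = 48)
j(V) = 4*V**2/3 (j(V) = ((V + V)*(V + V))/3 = ((2*V)*(2*V))/3 = (4*V**2)/3 = 4*V**2/3)
d(M, O) = 48 + 284*M*O (d(M, O) = (284*M)*O + 48 = 284*M*O + 48 = 48 + 284*M*O)
(-372056 + j(16))/(389025 + d(-147, 621)) = (-372056 + (4/3)*16**2)/(389025 + (48 + 284*(-147)*621)) = (-372056 + (4/3)*256)/(389025 + (48 - 25925508)) = (-372056 + 1024/3)/(389025 - 25925460) = -1115144/3/(-25536435) = -1115144/3*(-1/25536435) = 1115144/76609305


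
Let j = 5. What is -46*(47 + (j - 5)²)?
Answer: -2162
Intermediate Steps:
-46*(47 + (j - 5)²) = -46*(47 + (5 - 5)²) = -46*(47 + 0²) = -46*(47 + 0) = -46*47 = -2162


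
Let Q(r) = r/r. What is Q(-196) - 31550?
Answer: -31549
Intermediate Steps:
Q(r) = 1
Q(-196) - 31550 = 1 - 31550 = -31549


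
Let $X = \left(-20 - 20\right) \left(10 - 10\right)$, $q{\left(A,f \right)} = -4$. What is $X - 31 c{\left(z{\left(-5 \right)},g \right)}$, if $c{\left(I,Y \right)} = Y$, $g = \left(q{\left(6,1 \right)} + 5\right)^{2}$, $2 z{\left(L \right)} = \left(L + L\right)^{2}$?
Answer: $-31$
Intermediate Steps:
$z{\left(L \right)} = 2 L^{2}$ ($z{\left(L \right)} = \frac{\left(L + L\right)^{2}}{2} = \frac{\left(2 L\right)^{2}}{2} = \frac{4 L^{2}}{2} = 2 L^{2}$)
$g = 1$ ($g = \left(-4 + 5\right)^{2} = 1^{2} = 1$)
$X = 0$ ($X = \left(-40\right) 0 = 0$)
$X - 31 c{\left(z{\left(-5 \right)},g \right)} = 0 - 31 = -31$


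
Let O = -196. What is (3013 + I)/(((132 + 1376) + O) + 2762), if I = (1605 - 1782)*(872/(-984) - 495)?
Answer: 3722179/167034 ≈ 22.284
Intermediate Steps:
I = 3598646/41 (I = -177*(872*(-1/984) - 495) = -177*(-109/123 - 495) = -177*(-60994/123) = 3598646/41 ≈ 87772.)
(3013 + I)/(((132 + 1376) + O) + 2762) = (3013 + 3598646/41)/(((132 + 1376) - 196) + 2762) = 3722179/(41*((1508 - 196) + 2762)) = 3722179/(41*(1312 + 2762)) = (3722179/41)/4074 = (3722179/41)*(1/4074) = 3722179/167034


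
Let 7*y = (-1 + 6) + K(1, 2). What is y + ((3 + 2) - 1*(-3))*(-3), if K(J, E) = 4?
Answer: -159/7 ≈ -22.714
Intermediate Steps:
y = 9/7 (y = ((-1 + 6) + 4)/7 = (5 + 4)/7 = (⅐)*9 = 9/7 ≈ 1.2857)
y + ((3 + 2) - 1*(-3))*(-3) = 9/7 + ((3 + 2) - 1*(-3))*(-3) = 9/7 + (5 + 3)*(-3) = 9/7 + 8*(-3) = 9/7 - 24 = -159/7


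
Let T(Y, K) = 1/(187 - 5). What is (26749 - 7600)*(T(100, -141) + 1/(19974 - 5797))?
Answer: 21150807/198478 ≈ 106.56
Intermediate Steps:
T(Y, K) = 1/182
(26749 - 7600)*(T(100, -141) + 1/(19974 - 5797)) = (26749 - 7600)*(1/182 + 1/(19974 - 5797)) = 19149*(1/182 + 1/14177) = 19149*(14359/2580214) = 21150807/198478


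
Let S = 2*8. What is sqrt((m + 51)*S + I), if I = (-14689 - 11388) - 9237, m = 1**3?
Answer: I*sqrt(34482) ≈ 185.69*I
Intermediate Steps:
S = 16
m = 1
I = -35314 (I = -26077 - 9237 = -35314)
sqrt((m + 51)*S + I) = sqrt((1 + 51)*16 - 35314) = sqrt(52*16 - 35314) = sqrt(832 - 35314) = sqrt(-34482) = I*sqrt(34482)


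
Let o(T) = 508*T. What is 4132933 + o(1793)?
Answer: 5043777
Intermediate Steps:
4132933 + o(1793) = 4132933 + 508*1793 = 4132933 + 910844 = 5043777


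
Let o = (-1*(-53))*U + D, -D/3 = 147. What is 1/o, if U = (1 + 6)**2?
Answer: 1/2156 ≈ 0.00046382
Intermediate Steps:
D = -441 (D = -3*147 = -441)
U = 49 (U = 7**2 = 49)
o = 2156 (o = -1*(-53)*49 - 441 = 53*49 - 441 = 2597 - 441 = 2156)
1/o = 1/2156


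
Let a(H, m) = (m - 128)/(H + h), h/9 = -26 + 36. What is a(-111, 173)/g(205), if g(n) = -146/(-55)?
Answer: -825/1022 ≈ -0.80724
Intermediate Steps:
h = 90 (h = 9*(-26 + 36) = 9*10 = 90)
a(H, m) = (-128 + m)/(90 + H) (a(H, m) = (m - 128)/(H + 90) = (-128 + m)/(90 + H))
g(n) = 146/55 (g(n) = -146*(-1/55) = 146/55)
a(-111, 173)/g(205) = ((-128 + 173)/(90 - 111))/(146/55) = (45/(-21))*(55/146) = -1/21*45*(55/146) = -15/7*55/146 = -825/1022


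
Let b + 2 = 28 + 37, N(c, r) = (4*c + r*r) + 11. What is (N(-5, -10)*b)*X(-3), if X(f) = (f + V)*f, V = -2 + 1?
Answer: 68796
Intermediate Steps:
V = -1
X(f) = f*(-1 + f) (X(f) = (f - 1)*f = (-1 + f)*f = f*(-1 + f))
N(c, r) = 11 + r² + 4*c (N(c, r) = (4*c + r²) + 11 = (r² + 4*c) + 11 = 11 + r² + 4*c)
b = 63 (b = -2 + (28 + 37) = -2 + 65 = 63)
(N(-5, -10)*b)*X(-3) = ((11 + (-10)² + 4*(-5))*63)*(-3*(-1 - 3)) = ((11 + 100 - 20)*63)*(-3*(-4)) = (91*63)*12 = 5733*12 = 68796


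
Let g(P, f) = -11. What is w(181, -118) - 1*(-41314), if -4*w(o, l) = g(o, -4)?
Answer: 165267/4 ≈ 41317.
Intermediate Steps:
w(o, l) = 11/4 (w(o, l) = -1/4*(-11) = 11/4)
w(181, -118) - 1*(-41314) = 11/4 - 1*(-41314) = 11/4 + 41314 = 165267/4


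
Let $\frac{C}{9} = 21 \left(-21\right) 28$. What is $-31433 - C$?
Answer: $79699$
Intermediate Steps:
$C = -111132$ ($C = 9 \cdot 21 \left(-21\right) 28 = 9 \left(\left(-441\right) 28\right) = 9 \left(-12348\right) = -111132$)
$-31433 - C = -31433 - -111132 = -31433 + 111132 = 79699$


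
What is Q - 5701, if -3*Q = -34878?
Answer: 5925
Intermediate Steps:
Q = 11626 (Q = -1/3*(-34878) = 11626)
Q - 5701 = 11626 - 5701 = 5925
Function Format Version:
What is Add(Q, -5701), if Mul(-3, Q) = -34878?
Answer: 5925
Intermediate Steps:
Q = 11626 (Q = Mul(Rational(-1, 3), -34878) = 11626)
Add(Q, -5701) = Add(11626, -5701) = 5925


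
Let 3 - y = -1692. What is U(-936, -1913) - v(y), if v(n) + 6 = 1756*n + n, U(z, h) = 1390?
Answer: -2976719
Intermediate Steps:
y = 1695 (y = 3 - 1*(-1692) = 3 + 1692 = 1695)
v(n) = -6 + 1757*n (v(n) = -6 + (1756*n + n) = -6 + 1757*n)
U(-936, -1913) - v(y) = 1390 - (-6 + 1757*1695) = 1390 - (-6 + 2978115) = 1390 - 1*2978109 = 1390 - 2978109 = -2976719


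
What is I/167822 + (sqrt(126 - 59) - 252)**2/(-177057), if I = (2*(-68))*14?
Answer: -5502864445/14857029927 + 56*sqrt(67)/19673 ≈ -0.34709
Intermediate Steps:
I = -1904 (I = -136*14 = -1904)
I/167822 + (sqrt(126 - 59) - 252)**2/(-177057) = -1904/167822 + (sqrt(126 - 59) - 252)**2/(-177057) = -1904*1/167822 + (sqrt(67) - 252)**2*(-1/177057) = -952/83911 + (-252 + sqrt(67))**2*(-1/177057) = -952/83911 - (-252 + sqrt(67))**2/177057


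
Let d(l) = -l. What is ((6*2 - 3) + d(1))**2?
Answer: 64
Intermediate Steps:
((6*2 - 3) + d(1))**2 = ((6*2 - 3) - 1*1)**2 = ((12 - 3) - 1)**2 = (9 - 1)**2 = 8**2 = 64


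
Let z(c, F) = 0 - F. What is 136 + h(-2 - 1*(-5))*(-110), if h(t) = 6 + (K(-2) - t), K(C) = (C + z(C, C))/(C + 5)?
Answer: -194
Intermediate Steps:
z(c, F) = -F
K(C) = 0 (K(C) = (C - C)/(C + 5) = 0/(5 + C) = 0)
h(t) = 6 - t (h(t) = 6 + (0 - t) = 6 - t)
136 + h(-2 - 1*(-5))*(-110) = 136 + (6 - (-2 - 1*(-5)))*(-110) = 136 + (6 - (-2 + 5))*(-110) = 136 + (6 - 1*3)*(-110) = 136 + (6 - 3)*(-110) = 136 + 3*(-110) = 136 - 330 = -194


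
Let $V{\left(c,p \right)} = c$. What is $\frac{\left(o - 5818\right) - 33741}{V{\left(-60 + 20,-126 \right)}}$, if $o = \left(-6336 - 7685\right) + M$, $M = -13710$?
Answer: $\frac{6729}{4} \approx 1682.3$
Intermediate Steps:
$o = -27731$ ($o = \left(-6336 - 7685\right) - 13710 = -14021 - 13710 = -27731$)
$\frac{\left(o - 5818\right) - 33741}{V{\left(-60 + 20,-126 \right)}} = \frac{\left(-27731 - 5818\right) - 33741}{-60 + 20} = \frac{-33549 - 33741}{-40} = \left(-67290\right) \left(- \frac{1}{40}\right) = \frac{6729}{4}$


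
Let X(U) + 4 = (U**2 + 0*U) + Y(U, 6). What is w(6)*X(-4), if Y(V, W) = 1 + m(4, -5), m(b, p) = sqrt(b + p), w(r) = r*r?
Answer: 468 + 36*I ≈ 468.0 + 36.0*I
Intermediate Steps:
w(r) = r**2
Y(V, W) = 1 + I (Y(V, W) = 1 + sqrt(4 - 5) = 1 + sqrt(-1) = 1 + I)
X(U) = -3 + I + U**2 (X(U) = -4 + ((U**2 + 0*U) + (1 + I)) = -4 + ((U**2 + 0) + (1 + I)) = -4 + (U**2 + (1 + I)) = -4 + (1 + I + U**2) = -3 + I + U**2)
w(6)*X(-4) = 6**2*(-3 + I + (-4)**2) = 36*(-3 + I + 16) = 36*(13 + I) = 468 + 36*I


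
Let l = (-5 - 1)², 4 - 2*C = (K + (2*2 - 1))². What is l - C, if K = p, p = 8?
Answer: 189/2 ≈ 94.500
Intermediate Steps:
K = 8
C = -117/2 (C = 2 - (8 + (2*2 - 1))²/2 = 2 - (8 + (4 - 1))²/2 = 2 - (8 + 3)²/2 = 2 - ½*11² = 2 - ½*121 = 2 - 121/2 = -117/2 ≈ -58.500)
l = 36 (l = (-6)² = 36)
l - C = 36 - 1*(-117/2) = 36 + 117/2 = 189/2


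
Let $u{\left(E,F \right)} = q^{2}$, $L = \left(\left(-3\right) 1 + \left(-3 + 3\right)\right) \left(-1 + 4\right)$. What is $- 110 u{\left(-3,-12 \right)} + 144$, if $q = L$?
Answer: $-8766$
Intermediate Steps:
$L = -9$ ($L = \left(-3 + 0\right) 3 = \left(-3\right) 3 = -9$)
$q = -9$
$u{\left(E,F \right)} = 81$ ($u{\left(E,F \right)} = \left(-9\right)^{2} = 81$)
$- 110 u{\left(-3,-12 \right)} + 144 = \left(-110\right) 81 + 144 = -8910 + 144 = -8766$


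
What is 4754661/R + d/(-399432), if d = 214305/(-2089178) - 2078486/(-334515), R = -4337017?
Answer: -14585392530356822094211/13304042625537227987280 ≈ -1.0963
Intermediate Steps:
d = 46930098763/7679795370 (d = 214305*(-1/2089178) - 2078486*(-1/334515) = -2355/22958 + 2078486/334515 = 46930098763/7679795370 ≈ 6.1109)
4754661/R + d/(-399432) = 4754661/(-4337017) + (46930098763/7679795370)/(-399432) = 4754661*(-1/4337017) + (46930098763/7679795370)*(-1/399432) = -4754661/4337017 - 46930098763/3067556024229840 = -14585392530356822094211/13304042625537227987280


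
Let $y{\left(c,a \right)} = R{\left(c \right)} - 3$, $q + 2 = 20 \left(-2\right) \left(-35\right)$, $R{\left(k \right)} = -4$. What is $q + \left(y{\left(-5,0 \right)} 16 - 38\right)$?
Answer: $1248$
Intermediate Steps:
$q = 1398$ ($q = -2 + 20 \left(-2\right) \left(-35\right) = -2 - -1400 = -2 + 1400 = 1398$)
$y{\left(c,a \right)} = -7$ ($y{\left(c,a \right)} = -4 - 3 = -7$)
$q + \left(y{\left(-5,0 \right)} 16 - 38\right) = 1398 - 150 = 1248$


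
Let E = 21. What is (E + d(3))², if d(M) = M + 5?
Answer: 841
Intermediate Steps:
d(M) = 5 + M
(E + d(3))² = (21 + (5 + 3))² = (21 + 8)² = 29² = 841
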